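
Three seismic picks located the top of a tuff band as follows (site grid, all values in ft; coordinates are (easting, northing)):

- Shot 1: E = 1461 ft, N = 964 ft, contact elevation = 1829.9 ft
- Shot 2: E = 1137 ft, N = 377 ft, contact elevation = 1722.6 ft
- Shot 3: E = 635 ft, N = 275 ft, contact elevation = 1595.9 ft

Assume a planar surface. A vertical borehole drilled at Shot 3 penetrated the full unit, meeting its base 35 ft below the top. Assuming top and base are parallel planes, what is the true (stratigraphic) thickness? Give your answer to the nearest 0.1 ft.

Two edge vectors: Shot 1→Shot 2 = (-324, -587, -107.3), Shot 1→Shot 3 = (-826, -689, -234).
Normal n = (Shot 1→Shot 2) × (Shot 1→Shot 3) = (63428.3, 12813.8, -261626).
So ∂z/∂E = −n_x/n_z = 0.24244 and ∂z/∂N = −n_y/n_z = 0.04898.
|∇z| = √(a²+b²) = 0.24734, so dip δ = arctan(0.24734) = 13.89°.
True thickness = vertical thickness × cos δ = 35 × cos 13.89° = 34.0 ft.

34.0 ft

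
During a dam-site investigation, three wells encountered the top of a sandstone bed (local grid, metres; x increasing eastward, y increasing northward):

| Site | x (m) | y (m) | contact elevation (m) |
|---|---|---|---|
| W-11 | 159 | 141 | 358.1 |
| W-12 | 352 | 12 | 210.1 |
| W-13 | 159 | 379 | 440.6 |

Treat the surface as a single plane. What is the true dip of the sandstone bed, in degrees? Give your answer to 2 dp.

32.52°

Two edge vectors: W-11→W-12 = (193, -129, -148), W-11→W-13 = (0, 238, 82.5).
Normal n = (W-11→W-12) × (W-11→W-13) = (24581.5, -15922.5, 45934).
So ∂z/∂x = −n_x/n_z = −0.53515 and ∂z/∂y = −n_y/n_z = 0.34664.
Gradient magnitude |∇z| = √(a² + b²) = √(0.28638 + 0.12016) = 0.63761.
True dip = arctan(0.63761) = 32.52°, dipping toward ESE (azimuth ≈ 123°).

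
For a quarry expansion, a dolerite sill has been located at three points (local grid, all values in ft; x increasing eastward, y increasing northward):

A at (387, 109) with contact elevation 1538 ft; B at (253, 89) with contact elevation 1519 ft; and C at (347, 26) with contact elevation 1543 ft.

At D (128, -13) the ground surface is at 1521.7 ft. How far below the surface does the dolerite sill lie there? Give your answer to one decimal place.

Let the plane be z = a·x + b·y + c.
B−A: −134a − 20b = −19;  C−A: −40a − 83b = 5.
Solving gives a = 0.16247, b = −0.13854.
Then c = 1538 − a·387 − b·109 = 1490.23.
At (128, -13): z_contact = 20.80 + 1.80 + 1490.23 = 1512.82 ft.
Depth below ground = 1521.7 − 1512.82 = 8.9 ft.

8.9 ft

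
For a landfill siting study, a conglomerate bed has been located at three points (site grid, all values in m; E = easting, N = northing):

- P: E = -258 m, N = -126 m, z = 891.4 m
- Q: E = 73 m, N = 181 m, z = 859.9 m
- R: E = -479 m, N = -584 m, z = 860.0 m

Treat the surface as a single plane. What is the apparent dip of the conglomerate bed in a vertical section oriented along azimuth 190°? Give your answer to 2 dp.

Let the plane be z = a·E + b·N + c.
Q−P: 331a + 307b = −31.5;  R−P: −221a − 458b = −31.4.
Solving gives a = −0.28736, b = 0.20722.
Unit vector along 190° is (sin 190°, cos 190°) = (-0.1736, -0.9848).
Slope in that direction = a·(-0.1736) + b·(-0.9848) = −0.15417.
Apparent dip = arctan|0.15417| = 8.76° (true dip is 19.5°, so apparent ≤ true as expected).

8.76°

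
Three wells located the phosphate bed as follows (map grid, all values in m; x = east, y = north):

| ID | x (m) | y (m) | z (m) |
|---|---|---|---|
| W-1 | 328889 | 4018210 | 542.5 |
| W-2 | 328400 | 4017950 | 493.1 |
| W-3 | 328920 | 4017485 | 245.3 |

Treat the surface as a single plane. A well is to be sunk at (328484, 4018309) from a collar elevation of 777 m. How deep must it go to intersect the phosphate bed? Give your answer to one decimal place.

Let the plane be z = a·x + b·y + c.
W-2−W-1: −489a − 260b = −49.4;  W-3−W-1: 31a − 725b = −297.2.
Solving gives a = −0.114337328, b = 0.405042128.
Then c = 542.5 − a·328889 − b·4018210 = −1589397.54.
At (328484, 4018309): z_contact = −37557.98 + 1627584.43 − 1589397.54 = 628.91 m.
Depth below ground = 777 − 628.91 = 148.1 m.

148.1 m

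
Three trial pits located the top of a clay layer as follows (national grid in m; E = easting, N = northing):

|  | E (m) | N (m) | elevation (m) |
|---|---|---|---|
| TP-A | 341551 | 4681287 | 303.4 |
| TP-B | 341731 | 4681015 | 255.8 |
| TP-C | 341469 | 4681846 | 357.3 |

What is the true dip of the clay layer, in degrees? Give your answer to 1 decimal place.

Two edge vectors: TP-A→TP-B = (180, -272, -47.6), TP-A→TP-C = (-82, 559, 53.9).
Normal n = (TP-A→TP-B) × (TP-A→TP-C) = (11947.6, -5798.8, 78316).
So ∂z/∂E = −n_x/n_z = −0.15256 and ∂z/∂N = −n_y/n_z = 0.07404.
Gradient magnitude |∇z| = √(a² + b²) = √(0.02327 + 0.00548) = 0.16958.
True dip = arctan(0.16958) = 9.6°, dipping toward ESE (azimuth ≈ 116°).

9.6°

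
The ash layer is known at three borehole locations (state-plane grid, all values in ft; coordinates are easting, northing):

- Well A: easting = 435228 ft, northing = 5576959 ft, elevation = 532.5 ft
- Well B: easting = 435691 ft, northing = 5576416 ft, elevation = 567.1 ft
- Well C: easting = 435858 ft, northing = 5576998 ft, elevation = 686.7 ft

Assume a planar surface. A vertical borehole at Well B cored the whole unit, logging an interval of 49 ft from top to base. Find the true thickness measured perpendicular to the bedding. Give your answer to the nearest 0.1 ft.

47.3 ft

Two edge vectors: Well A→Well B = (463, -543, 34.6), Well A→Well C = (630, 39, 154.2).
Normal n = (Well A→Well B) × (Well A→Well C) = (-85080, -49596.6, 360147).
So ∂z/∂easting = −n_x/n_z = 0.23624 and ∂z/∂northing = −n_y/n_z = 0.13771.
|∇z| = √(a²+b²) = 0.27345, so dip δ = arctan(0.27345) = 15.29°.
True thickness = vertical thickness × cos δ = 49 × cos 15.29° = 47.3 ft.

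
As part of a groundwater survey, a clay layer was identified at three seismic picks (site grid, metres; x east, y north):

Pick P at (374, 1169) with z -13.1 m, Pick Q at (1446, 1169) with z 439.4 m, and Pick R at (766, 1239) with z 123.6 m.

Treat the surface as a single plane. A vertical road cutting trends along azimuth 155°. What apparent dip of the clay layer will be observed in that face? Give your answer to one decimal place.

Two edge vectors: Pick P→Pick Q = (1072, 0, 452.5), Pick P→Pick R = (392, 70, 136.7).
Normal n = (Pick P→Pick Q) × (Pick P→Pick R) = (-31675, 30837.6, 75040).
So ∂z/∂x = −n_x/n_z = 0.42211 and ∂z/∂y = −n_y/n_z = −0.41095.
Unit vector along 155° is (sin 155°, cos 155°) = (0.4226, -0.9063).
Slope in that direction = a·(0.4226) + b·(-0.9063) = 0.55084.
Apparent dip = arctan|0.55084| = 28.8° (true dip is 30.5°, so apparent ≤ true as expected).

28.8°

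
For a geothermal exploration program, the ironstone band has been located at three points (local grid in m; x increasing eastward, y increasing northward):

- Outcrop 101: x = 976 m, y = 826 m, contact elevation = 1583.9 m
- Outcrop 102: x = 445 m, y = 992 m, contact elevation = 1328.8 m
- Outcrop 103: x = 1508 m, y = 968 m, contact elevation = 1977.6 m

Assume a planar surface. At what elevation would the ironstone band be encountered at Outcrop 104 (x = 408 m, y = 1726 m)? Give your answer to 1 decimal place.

1634.7 m

Let the plane be z = a·x + b·y + c.
Outcrop 102−Outcrop 101: −531a + 166b = −255.1;  Outcrop 103−Outcrop 101: 532a + 142b = 393.7.
Solving gives a = 0.620463, b = 0.447986.
Then c = 1583.9 − a·976 − b·826 = 608.29.
At (408, 1726): z = 253.1 + 773.2 + 608.29 = 1634.7 m.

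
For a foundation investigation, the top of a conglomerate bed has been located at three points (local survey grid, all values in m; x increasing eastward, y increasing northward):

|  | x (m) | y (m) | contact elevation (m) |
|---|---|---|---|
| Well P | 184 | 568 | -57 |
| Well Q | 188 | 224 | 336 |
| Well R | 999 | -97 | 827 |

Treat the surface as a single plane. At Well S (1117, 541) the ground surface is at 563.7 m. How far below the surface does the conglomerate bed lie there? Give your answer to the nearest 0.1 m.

446.3 m

Two edge vectors: Well P→Well Q = (4, -344, 393), Well P→Well R = (815, -665, 884).
Normal n = (Well P→Well Q) × (Well P→Well R) = (-42751, 316759, 277700).
So ∂z/∂x = −n_x/n_z = 0.153947 and ∂z/∂y = −n_y/n_z = −1.140652.
Intercept c from Well P: -57 − 28.33 + 647.89 = 562.56.
At (1117, 541): z_contact = 171.96 − 617.09 + 562.56 = 117.43 m.
Depth below ground = 563.7 − 117.43 = 446.3 m.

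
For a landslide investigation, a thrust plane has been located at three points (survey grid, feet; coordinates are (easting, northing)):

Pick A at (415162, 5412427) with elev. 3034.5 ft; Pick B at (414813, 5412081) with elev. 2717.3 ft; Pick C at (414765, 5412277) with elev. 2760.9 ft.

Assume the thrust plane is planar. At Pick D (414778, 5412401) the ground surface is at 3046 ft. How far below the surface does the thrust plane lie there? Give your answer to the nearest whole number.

Two edge vectors: Pick A→Pick B = (-349, -346, -317.2), Pick A→Pick C = (-397, -150, -273.6).
Normal n = (Pick A→Pick B) × (Pick A→Pick C) = (47085.6, 30442, -85012).
So ∂z/∂E = −n_x/n_z = 0.55387004 and ∂z/∂N = −n_y/n_z = 0.35809062.
Intercept c from Pick A: 3034.5 − 229945.79 − 1938139.35 = −2165050.65.
At (414778, 5412401): z_contact = 229733.1 + 1938130.0 − 2165050.65 = 2812.5 ft.
Depth below ground = 3046 − 2812.5 = 233 ft.

233 ft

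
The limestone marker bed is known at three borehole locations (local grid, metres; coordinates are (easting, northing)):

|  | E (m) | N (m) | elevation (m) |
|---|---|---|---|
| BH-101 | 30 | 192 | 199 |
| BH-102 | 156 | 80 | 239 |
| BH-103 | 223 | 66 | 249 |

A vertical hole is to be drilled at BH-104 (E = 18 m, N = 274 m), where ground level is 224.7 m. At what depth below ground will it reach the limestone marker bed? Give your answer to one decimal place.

47.2 m

Let the plane be z = a·E + b·N + c.
BH-102−BH-101: 126a − 112b = 40;  BH-103−BH-101: 193a − 126b = 50.
Solving gives a = 0.09756, b = −0.24739.
Then c = 199 − a·30 − b·192 = 243.57.
At (18, 274): z_contact = 1.76 − 67.78 + 243.57 = 177.54 m.
Depth below ground = 224.7 − 177.54 = 47.2 m.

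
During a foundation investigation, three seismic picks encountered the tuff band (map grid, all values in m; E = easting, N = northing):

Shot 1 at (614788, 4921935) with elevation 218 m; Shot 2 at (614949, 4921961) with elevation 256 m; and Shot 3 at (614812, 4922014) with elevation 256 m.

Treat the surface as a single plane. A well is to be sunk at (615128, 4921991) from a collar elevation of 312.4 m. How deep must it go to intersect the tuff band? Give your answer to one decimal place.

13.7 m

Two edge vectors: Shot 1→Shot 2 = (161, 26, 38), Shot 1→Shot 3 = (24, 79, 38).
Normal n = (Shot 1→Shot 2) × (Shot 1→Shot 3) = (-2014, -5206, 12095).
So ∂z/∂E = −n_x/n_z = 0.166515089 and ∂z/∂N = −n_y/n_z = 0.430425796.
Intercept c from Shot 1: 218 − 102371.48 − 2118527.79 = −2220681.27.
At (615128, 4921991): z_contact = 102428.09 + 2118551.89 − 2220681.27 = 298.72 m.
Depth below ground = 312.4 − 298.72 = 13.7 m.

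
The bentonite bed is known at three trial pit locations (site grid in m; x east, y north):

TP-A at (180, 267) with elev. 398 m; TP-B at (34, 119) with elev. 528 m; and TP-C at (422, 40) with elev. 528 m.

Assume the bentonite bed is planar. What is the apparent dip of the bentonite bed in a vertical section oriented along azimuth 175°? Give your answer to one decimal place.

35.6°

Let the plane be z = a·x + b·y + c.
TP-B−TP-A: −146a − 148b = 130;  TP-C−TP-A: 242a − 227b = 130.
Solving gives a = −0.14893, b = −0.73146.
Unit vector along 175° is (sin 175°, cos 175°) = (0.0872, -0.9962).
Slope in that direction = a·(0.0872) + b·(-0.9962) = 0.71570.
Apparent dip = arctan|0.71570| = 35.6° (true dip is 36.7°, so apparent ≤ true as expected).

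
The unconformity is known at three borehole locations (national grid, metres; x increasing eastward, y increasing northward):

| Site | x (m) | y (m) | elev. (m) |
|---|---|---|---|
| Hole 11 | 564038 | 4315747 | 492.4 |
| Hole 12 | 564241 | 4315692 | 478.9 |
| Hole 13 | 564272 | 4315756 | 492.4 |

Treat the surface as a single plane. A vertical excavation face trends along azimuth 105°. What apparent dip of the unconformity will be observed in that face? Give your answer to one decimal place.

Two edge vectors: Hole 11→Hole 12 = (203, -55, -13.5), Hole 11→Hole 13 = (234, 9, 0).
Normal n = (Hole 11→Hole 12) × (Hole 11→Hole 13) = (121.5, -3159, 14697).
So ∂z/∂x = −n_x/n_z = −0.00827 and ∂z/∂y = −n_y/n_z = 0.21494.
Unit vector along 105° is (sin 105°, cos 105°) = (0.9659, -0.2588).
Slope in that direction = a·(0.9659) + b·(-0.2588) = −0.06362.
Apparent dip = arctan|0.06362| = 3.6° (true dip is 12.1°, so apparent ≤ true as expected).

3.6°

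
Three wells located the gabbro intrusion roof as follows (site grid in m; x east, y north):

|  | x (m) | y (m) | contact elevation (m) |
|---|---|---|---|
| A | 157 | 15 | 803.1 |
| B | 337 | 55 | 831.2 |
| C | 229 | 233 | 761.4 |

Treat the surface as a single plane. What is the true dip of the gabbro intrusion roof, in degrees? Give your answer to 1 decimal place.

18.7°

Let the plane be z = a·x + b·y + c.
B−A: 180a + 40b = 28.1;  C−A: 72a + 218b = −41.7.
Solving gives a = 0.21435, b = −0.26208.
Gradient magnitude |∇z| = √(a² + b²) = √(0.04595 + 0.06869) = 0.33857.
True dip = arctan(0.33857) = 18.7°, dipping toward NW (azimuth ≈ 321°).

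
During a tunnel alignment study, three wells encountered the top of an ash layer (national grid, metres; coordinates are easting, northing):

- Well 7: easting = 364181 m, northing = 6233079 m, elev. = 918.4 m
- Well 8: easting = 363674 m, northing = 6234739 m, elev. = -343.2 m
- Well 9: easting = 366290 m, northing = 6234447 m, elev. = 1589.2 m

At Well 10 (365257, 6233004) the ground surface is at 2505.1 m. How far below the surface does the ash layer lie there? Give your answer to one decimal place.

816.8 m

Let the plane be z = a·easting + b·northing + c.
Well 8−Well 7: −507a + 1660b = −1261.6;  Well 9−Well 7: 2109a + 1368b = 670.8.
Solving gives a = 0.676930735, b = −0.553250673.
Then c = 918.4 − a·364181 − b·6233079 = 3202848.24.
At (365257, 6233004): z_contact = 247253.69 − 3448413.66 + 3202848.24 = 1688.27 m.
Depth below ground = 2505.1 − 1688.27 = 816.8 m.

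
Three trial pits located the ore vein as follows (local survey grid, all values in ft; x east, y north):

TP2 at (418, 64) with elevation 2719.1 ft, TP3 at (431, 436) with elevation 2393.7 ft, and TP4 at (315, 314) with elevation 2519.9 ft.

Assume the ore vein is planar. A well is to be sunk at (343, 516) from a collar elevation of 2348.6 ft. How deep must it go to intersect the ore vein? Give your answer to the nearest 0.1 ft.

9.0 ft

Two edge vectors: TP2→TP3 = (13, 372, -325.4), TP2→TP4 = (-103, 250, -199.2).
Normal n = (TP2→TP3) × (TP2→TP4) = (7247.6, 36105.8, 41566).
So ∂z/∂x = −n_x/n_z = −0.17436 and ∂z/∂y = −n_y/n_z = −0.86864.
Intercept c from TP2: 2719.1 + 72.88 + 55.59 = 2847.58.
At (343, 516): z_contact = −59.81 − 448.22 + 2847.58 = 2339.55 ft.
Depth below ground = 2348.6 − 2339.55 = 9.0 ft.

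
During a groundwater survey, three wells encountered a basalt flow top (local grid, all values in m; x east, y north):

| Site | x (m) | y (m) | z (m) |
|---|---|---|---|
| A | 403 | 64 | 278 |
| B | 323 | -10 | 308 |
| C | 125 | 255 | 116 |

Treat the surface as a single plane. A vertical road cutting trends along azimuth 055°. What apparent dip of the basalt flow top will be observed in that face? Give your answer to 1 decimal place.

Two edge vectors: A→B = (-80, -74, 30), A→C = (-278, 191, -162).
Normal n = (A→B) × (A→C) = (6258, -21300, -35852).
So ∂z/∂x = −n_x/n_z = 0.17455 and ∂z/∂y = −n_y/n_z = −0.59411.
Unit vector along 055° is (sin 55°, cos 55°) = (0.8192, 0.5736).
Slope in that direction = a·(0.8192) + b·(0.5736) = −0.19778.
Apparent dip = arctan|0.19778| = 11.2° (true dip is 31.8°, so apparent ≤ true as expected).

11.2°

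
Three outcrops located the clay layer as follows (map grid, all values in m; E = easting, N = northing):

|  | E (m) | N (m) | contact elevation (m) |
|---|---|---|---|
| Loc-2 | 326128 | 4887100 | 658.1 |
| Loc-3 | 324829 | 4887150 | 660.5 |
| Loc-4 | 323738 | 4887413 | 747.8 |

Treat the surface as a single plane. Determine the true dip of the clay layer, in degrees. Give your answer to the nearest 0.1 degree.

Two edge vectors: Loc-2→Loc-3 = (-1299, 50, 2.4), Loc-2→Loc-4 = (-2390, 313, 89.7).
Normal n = (Loc-2→Loc-3) × (Loc-2→Loc-4) = (3733.8, 110784.3, -287087).
So ∂z/∂E = −n_x/n_z = 0.01301 and ∂z/∂N = −n_y/n_z = 0.38589.
Gradient magnitude |∇z| = √(a² + b²) = √(0.00017 + 0.14891) = 0.38611.
True dip = arctan(0.38611) = 21.1°, dipping toward S (azimuth ≈ 182°).

21.1°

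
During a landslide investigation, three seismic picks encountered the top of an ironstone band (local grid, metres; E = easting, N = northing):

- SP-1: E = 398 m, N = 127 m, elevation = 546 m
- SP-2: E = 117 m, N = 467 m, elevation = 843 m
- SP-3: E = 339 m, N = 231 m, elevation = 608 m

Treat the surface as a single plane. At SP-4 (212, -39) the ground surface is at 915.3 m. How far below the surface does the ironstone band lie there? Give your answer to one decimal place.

Let the plane be z = a·E + b·N + c.
SP-2−SP-1: −281a + 340b = 297;  SP-3−SP-1: −59a + 104b = 62.
Solving gives a = −1.07027, b = −0.01102.
Then c = 546 − a·398 − b·127 = 973.37.
At (212, -39): z_contact = −226.90 + 0.43 + 973.37 = 746.90 m.
Depth below ground = 915.3 − 746.90 = 168.4 m.

168.4 m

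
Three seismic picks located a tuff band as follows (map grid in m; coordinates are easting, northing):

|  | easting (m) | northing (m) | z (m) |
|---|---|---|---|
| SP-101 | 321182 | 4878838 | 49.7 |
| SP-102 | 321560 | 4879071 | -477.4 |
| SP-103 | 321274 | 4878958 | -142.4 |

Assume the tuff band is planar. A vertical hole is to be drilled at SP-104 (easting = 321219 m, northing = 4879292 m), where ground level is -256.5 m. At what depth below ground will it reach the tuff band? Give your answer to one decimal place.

180.1 m

Let the plane be z = a·easting + b·northing + c.
SP-102−SP-101: 378a + 233b = −527.1;  SP-103−SP-101: 92a + 120b = −192.1.
Solving gives a = −0.772976927, b = −1.008217689.
Then c = 49.7 − a·321182 − b·4878838 = 5167246.75.
At (321219, 4879292): z_contact = −248294.88 − 4919388.51 + 5167246.75 = -436.63 m.
Depth below ground = -256.5 − (-436.63) = 180.1 m.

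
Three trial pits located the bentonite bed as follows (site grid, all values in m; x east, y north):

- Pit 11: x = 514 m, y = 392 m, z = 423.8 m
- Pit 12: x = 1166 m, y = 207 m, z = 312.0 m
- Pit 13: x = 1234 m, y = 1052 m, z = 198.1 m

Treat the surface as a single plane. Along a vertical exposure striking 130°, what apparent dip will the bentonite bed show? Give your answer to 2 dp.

4.63°

Let the plane be z = a·x + b·y + c.
Pit 12−Pit 11: 652a − 185b = −111.8;  Pit 13−Pit 11: 720a + 660b = −225.7.
Solving gives a = −0.20504, b = −0.11829.
Unit vector along 130° is (sin 130°, cos 130°) = (0.7660, -0.6428).
Slope in that direction = a·(0.7660) + b·(-0.6428) = −0.08103.
Apparent dip = arctan|0.08103| = 4.63° (true dip is 13.3°, so apparent ≤ true as expected).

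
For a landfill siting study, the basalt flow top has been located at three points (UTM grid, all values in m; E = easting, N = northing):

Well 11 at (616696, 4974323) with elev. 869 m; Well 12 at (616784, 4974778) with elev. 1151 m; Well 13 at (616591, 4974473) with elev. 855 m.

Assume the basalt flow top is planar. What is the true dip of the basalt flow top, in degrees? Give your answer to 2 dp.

Two edge vectors: Well 11→Well 12 = (88, 455, 282), Well 11→Well 13 = (-105, 150, -14).
Normal n = (Well 11→Well 12) × (Well 11→Well 13) = (-48670, -28378, 60975).
So ∂z/∂E = −n_x/n_z = 0.79820 and ∂z/∂N = −n_y/n_z = 0.46540.
Gradient magnitude |∇z| = √(a² + b²) = √(0.63712 + 0.21660) = 0.92397.
True dip = arctan(0.92397) = 42.74°, dipping toward WSW (azimuth ≈ 240°).

42.74°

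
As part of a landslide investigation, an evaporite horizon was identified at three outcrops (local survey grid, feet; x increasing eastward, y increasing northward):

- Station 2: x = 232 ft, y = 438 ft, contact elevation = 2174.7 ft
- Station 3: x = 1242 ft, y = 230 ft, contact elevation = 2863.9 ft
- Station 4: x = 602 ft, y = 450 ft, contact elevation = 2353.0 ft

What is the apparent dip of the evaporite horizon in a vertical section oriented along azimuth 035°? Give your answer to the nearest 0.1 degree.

Two edge vectors: Station 2→Station 3 = (1010, -208, 689.2), Station 2→Station 4 = (370, 12, 178.3).
Normal n = (Station 2→Station 3) × (Station 2→Station 4) = (-45356.8, 74921, 89080).
So ∂z/∂x = −n_x/n_z = 0.50917 and ∂z/∂y = −n_y/n_z = −0.84105.
Unit vector along 035° is (sin 35°, cos 35°) = (0.5736, 0.8192).
Slope in that direction = a·(0.5736) + b·(0.8192) = −0.39690.
Apparent dip = arctan|0.39690| = 21.6° (true dip is 44.5°, so apparent ≤ true as expected).

21.6°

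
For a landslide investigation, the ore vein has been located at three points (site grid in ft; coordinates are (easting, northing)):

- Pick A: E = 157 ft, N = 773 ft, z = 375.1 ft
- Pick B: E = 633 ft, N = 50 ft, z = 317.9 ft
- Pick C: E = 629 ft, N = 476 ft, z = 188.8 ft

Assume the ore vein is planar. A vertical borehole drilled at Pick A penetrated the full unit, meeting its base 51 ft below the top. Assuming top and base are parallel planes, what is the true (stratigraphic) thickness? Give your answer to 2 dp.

Two edge vectors: Pick A→Pick B = (476, -723, -57.2), Pick A→Pick C = (472, -297, -186.3).
Normal n = (Pick A→Pick B) × (Pick A→Pick C) = (117706.5, 61680.4, 199884).
So ∂z/∂E = −n_x/n_z = −0.58887 and ∂z/∂N = −n_y/n_z = −0.30858.
|∇z| = √(a²+b²) = 0.66483, so dip δ = arctan(0.66483) = 33.62°.
True thickness = vertical thickness × cos δ = 51 × cos 33.62° = 42.47 ft.

42.47 ft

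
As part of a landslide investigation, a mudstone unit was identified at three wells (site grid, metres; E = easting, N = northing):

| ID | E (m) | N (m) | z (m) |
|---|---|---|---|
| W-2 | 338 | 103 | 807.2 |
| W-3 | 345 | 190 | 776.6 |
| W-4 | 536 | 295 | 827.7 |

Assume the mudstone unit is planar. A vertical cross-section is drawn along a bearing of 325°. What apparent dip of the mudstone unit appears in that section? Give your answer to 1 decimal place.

30.8°

Let the plane be z = a·E + b·N + c.
W-3−W-2: 7a + 87b = −30.6;  W-4−W-2: 198a + 192b = 20.5.
Solving gives a = 0.48223, b = −0.39052.
Unit vector along 325° is (sin 325°, cos 325°) = (-0.5736, 0.8192).
Slope in that direction = a·(-0.5736) + b·(0.8192) = −0.59649.
Apparent dip = arctan|0.59649| = 30.8° (true dip is 31.8°, so apparent ≤ true as expected).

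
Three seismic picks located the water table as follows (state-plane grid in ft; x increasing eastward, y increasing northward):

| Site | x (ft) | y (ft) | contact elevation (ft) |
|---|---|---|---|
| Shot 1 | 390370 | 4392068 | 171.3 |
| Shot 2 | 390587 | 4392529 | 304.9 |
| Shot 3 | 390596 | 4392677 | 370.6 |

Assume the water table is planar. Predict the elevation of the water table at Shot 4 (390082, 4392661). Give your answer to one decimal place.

556.4 ft

Let the plane be z = a·x + b·y + c.
Shot 2−Shot 1: 217a + 461b = 133.6;  Shot 3−Shot 1: 226a + 609b = 199.3.
Solving gives a = −0.375975257, b = 0.466782279.
Then c = 171.3 − a·390370 − b·4392068 = −1903198.75.
At (390082, 4392661): z = −146661.2 + 2050416.3 − 1903198.75 = 556.4 ft.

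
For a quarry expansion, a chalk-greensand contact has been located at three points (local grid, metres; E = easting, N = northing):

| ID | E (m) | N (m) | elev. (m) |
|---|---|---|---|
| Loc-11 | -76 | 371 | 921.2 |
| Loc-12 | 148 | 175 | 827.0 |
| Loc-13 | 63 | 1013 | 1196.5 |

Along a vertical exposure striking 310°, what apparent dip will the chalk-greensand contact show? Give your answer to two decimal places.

Two edge vectors: Loc-11→Loc-12 = (224, -196, -94.2), Loc-11→Loc-13 = (139, 642, 275.3).
Normal n = (Loc-11→Loc-12) × (Loc-11→Loc-13) = (6517.6, -74761, 171052).
So ∂z/∂E = −n_x/n_z = −0.03810 and ∂z/∂N = −n_y/n_z = 0.43707.
Unit vector along 310° is (sin 310°, cos 310°) = (-0.7660, 0.6428).
Slope in that direction = a·(-0.7660) + b·(0.6428) = 0.31013.
Apparent dip = arctan|0.31013| = 17.23° (true dip is 23.7°, so apparent ≤ true as expected).

17.23°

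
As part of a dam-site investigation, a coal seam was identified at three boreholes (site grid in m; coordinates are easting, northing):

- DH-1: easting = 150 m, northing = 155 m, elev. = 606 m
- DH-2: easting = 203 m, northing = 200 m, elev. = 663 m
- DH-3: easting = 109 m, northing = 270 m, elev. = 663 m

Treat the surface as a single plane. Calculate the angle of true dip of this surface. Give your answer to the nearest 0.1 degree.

Let the plane be z = a·easting + b·northing + c.
DH-2−DH-1: 53a + 45b = 57;  DH-3−DH-1: −41a + 115b = 57.
Solving gives a = 0.50252, b = 0.67481.
Gradient magnitude |∇z| = √(a² + b²) = √(0.25253 + 0.45537) = 0.84137.
True dip = arctan(0.84137) = 40.1°, dipping toward SW (azimuth ≈ 217°).

40.1°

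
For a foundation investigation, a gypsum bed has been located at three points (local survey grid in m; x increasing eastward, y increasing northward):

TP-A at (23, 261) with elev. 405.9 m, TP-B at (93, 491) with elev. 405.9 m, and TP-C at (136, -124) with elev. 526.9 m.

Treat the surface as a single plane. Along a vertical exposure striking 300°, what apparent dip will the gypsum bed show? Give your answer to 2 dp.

28.16°

Let the plane be z = a·x + b·y + c.
TP-B−TP-A: 70a + 230b = 0;  TP-C−TP-A: 113a − 385b = 121.
Solving gives a = 0.52569, b = −0.15999.
Unit vector along 300° is (sin 300°, cos 300°) = (-0.8660, 0.5000).
Slope in that direction = a·(-0.8660) + b·(0.5000) = −0.53526.
Apparent dip = arctan|0.53526| = 28.16° (true dip is 28.8°, so apparent ≤ true as expected).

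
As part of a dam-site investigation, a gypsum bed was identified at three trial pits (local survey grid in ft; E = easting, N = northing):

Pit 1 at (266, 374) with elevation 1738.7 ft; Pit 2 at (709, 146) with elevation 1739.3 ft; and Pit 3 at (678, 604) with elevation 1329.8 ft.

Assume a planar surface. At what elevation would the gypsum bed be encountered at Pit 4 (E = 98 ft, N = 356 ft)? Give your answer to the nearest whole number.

Let the plane be z = a·E + b·N + c.
Pit 2−Pit 1: 443a − 228b = 0.6;  Pit 3−Pit 1: 412a + 230b = −408.9.
Solving gives a = −0.47538, b = −0.92628.
Then c = 1738.7 − a·266 − b·374 = 2211.58.
At (98, 356): z = −46.6 − 329.8 + 2211.58 = 1835.2 ft.

1835 ft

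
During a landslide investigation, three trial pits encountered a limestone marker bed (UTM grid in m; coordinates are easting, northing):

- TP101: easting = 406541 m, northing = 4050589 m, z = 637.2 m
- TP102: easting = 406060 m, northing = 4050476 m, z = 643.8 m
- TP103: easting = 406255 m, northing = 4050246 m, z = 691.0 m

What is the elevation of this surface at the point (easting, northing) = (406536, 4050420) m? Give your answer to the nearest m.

668 m

Two edge vectors: TP101→TP102 = (-481, -113, 6.6), TP101→TP103 = (-286, -343, 53.8).
Normal n = (TP101→TP102) × (TP101→TP103) = (-3815.6, 23990.2, 132665).
So ∂z/∂easting = −n_x/n_z = 0.02876117 and ∂z/∂northing = −n_y/n_z = −0.18083293.
Intercept c from TP101: 637.2 − 11692.59 + 732479.86 = 721424.46.
At (406536, 4050420): z = 11692.4 − 732449.3 + 721424.46 = 667.6 m.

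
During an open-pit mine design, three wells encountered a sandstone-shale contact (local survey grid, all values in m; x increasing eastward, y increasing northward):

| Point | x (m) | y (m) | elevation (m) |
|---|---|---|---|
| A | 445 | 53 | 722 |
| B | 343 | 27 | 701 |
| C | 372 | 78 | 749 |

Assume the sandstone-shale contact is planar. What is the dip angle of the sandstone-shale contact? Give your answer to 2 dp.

43.97°

Let the plane be z = a·x + b·y + c.
B−A: −102a − 26b = −21;  C−A: −73a + 25b = 27.
Solving gives a = −0.03979, b = 0.96380.
Gradient magnitude |∇z| = √(a² + b²) = √(0.00158 + 0.92892) = 0.96463.
True dip = arctan(0.96463) = 43.97°, dipping toward S (azimuth ≈ 178°).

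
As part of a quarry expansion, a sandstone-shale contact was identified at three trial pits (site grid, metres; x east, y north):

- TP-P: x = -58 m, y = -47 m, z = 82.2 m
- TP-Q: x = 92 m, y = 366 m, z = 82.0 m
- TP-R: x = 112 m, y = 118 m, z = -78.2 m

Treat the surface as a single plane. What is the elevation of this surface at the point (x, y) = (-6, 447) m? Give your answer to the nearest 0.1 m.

Two edge vectors: TP-P→TP-Q = (150, 413, -0.2), TP-P→TP-R = (170, 165, -160.4).
Normal n = (TP-P→TP-Q) × (TP-P→TP-R) = (-66212.2, 24026, -45460).
So ∂z/∂x = −n_x/n_z = −1.45649 and ∂z/∂y = −n_y/n_z = 0.52851.
Intercept c from TP-P: 82.2 − 84.48 + 24.84 = 22.56.
At (-6, 447): z = 8.7 + 236.2 + 22.56 = 267.5 m.

267.5 m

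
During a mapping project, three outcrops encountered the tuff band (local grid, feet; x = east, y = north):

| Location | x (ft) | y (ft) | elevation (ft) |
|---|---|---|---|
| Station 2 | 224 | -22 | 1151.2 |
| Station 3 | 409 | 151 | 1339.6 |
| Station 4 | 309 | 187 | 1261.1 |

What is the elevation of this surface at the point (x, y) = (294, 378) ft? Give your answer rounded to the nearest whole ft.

Two edge vectors: Station 2→Station 3 = (185, 173, 188.4), Station 2→Station 4 = (85, 209, 109.9).
Normal n = (Station 2→Station 3) × (Station 2→Station 4) = (-20362.9, -4317.5, 23960).
So ∂z/∂x = −n_x/n_z = 0.84987 and ∂z/∂y = −n_y/n_z = 0.18020.
Intercept c from Station 2: 1151.2 − 190.37 + 3.96 = 964.79.
At (294, 378): z = 249.9 + 68.1 + 964.79 = 1282.8 ft.

1283 ft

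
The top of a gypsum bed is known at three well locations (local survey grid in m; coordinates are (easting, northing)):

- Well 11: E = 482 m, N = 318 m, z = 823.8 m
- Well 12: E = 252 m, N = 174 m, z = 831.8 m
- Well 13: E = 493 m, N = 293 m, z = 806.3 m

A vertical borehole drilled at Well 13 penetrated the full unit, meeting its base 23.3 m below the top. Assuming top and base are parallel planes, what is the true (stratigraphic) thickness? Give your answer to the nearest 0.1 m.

19.5 m

Two edge vectors: Well 11→Well 12 = (-230, -144, 8), Well 11→Well 13 = (11, -25, -17.5).
Normal n = (Well 11→Well 12) × (Well 11→Well 13) = (2720, -3937, 7334).
So ∂z/∂E = −n_x/n_z = −0.37088 and ∂z/∂N = −n_y/n_z = 0.53681.
|∇z| = √(a²+b²) = 0.65247, so dip δ = arctan(0.65247) = 33.12°.
True thickness = vertical thickness × cos δ = 23.3 × cos 33.12° = 19.5 m.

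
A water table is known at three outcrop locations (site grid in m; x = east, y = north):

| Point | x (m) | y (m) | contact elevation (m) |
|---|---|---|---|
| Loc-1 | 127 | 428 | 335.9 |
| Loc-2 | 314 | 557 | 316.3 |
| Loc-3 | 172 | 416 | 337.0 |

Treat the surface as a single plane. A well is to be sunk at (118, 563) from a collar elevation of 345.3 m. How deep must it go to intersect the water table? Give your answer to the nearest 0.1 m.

Let the plane be z = a·x + b·y + c.
Loc-2−Loc-1: 187a + 129b = −19.6;  Loc-3−Loc-1: 45a − 12b = 1.1.
Solving gives a = −0.01159, b = −0.13513.
Then c = 335.9 − a·127 − b·428 = 395.21.
At (118, 563): z_contact = −1.37 − 76.08 + 395.21 = 317.76 m.
Depth below ground = 345.3 − 317.76 = 27.5 m.

27.5 m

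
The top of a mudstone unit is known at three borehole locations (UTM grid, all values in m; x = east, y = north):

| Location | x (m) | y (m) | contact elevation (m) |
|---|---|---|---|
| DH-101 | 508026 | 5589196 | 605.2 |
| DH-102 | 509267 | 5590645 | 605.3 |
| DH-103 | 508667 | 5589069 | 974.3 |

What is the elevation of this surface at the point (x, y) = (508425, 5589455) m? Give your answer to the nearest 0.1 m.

Let the plane be z = a·x + b·y + c.
DH-102−DH-101: 1241a + 1449b = 0.1;  DH-103−DH-101: 641a − 127b = 369.1.
Solving gives a = 0.492296321, b = −0.421559513.
Then c = 605.2 − a·508026 − b·5589196 = 2106684.61.
At (508425, 5589455): z = 250295.8 − 2356287.9 + 2106684.61 = 692.4 m.

692.4 m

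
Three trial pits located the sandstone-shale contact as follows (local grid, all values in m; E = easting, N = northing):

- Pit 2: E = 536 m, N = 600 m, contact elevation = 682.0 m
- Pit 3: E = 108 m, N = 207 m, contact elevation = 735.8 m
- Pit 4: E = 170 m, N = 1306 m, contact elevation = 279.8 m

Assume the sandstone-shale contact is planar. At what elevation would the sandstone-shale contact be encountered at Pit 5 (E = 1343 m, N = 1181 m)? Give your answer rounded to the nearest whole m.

649 m

Let the plane be z = a·E + b·N + c.
Pit 3−Pit 2: −428a − 393b = 53.8;  Pit 4−Pit 2: −366a + 706b = −402.2.
Solving gives a = 0.26924, b = −0.43011.
Then c = 682 − a·536 − b·600 = 795.76.
At (1343, 1181): z = 361.6 − 508.0 + 795.76 = 649.4 m.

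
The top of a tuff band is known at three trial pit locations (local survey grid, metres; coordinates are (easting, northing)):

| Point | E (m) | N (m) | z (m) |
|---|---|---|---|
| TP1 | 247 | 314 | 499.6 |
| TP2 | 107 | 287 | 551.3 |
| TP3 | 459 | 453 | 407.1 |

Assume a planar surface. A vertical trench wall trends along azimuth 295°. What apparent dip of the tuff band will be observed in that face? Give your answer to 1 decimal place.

Two edge vectors: TP1→TP2 = (-140, -27, 51.7), TP1→TP3 = (212, 139, -92.5).
Normal n = (TP1→TP2) × (TP1→TP3) = (-4688.8, -1989.6, -13736).
So ∂z/∂E = −n_x/n_z = −0.34135 and ∂z/∂N = −n_y/n_z = −0.14485.
Unit vector along 295° is (sin 295°, cos 295°) = (-0.9063, 0.4226).
Slope in that direction = a·(-0.9063) + b·(0.4226) = 0.24815.
Apparent dip = arctan|0.24815| = 13.9° (true dip is 20.3°, so apparent ≤ true as expected).

13.9°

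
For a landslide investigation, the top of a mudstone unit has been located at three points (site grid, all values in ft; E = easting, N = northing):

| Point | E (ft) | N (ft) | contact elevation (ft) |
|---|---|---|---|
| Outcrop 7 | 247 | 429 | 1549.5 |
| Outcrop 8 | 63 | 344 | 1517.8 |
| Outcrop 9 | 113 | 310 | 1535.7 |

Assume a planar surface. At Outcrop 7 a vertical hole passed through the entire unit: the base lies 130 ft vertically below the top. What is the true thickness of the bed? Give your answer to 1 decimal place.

Two edge vectors: Outcrop 7→Outcrop 8 = (-184, -85, -31.7), Outcrop 7→Outcrop 9 = (-134, -119, -13.8).
Normal n = (Outcrop 7→Outcrop 8) × (Outcrop 7→Outcrop 9) = (-2599.3, 1708.6, 10506).
So ∂z/∂E = −n_x/n_z = 0.24741 and ∂z/∂N = −n_y/n_z = −0.16263.
|∇z| = √(a²+b²) = 0.29608, so dip δ = arctan(0.29608) = 16.49°.
True thickness = vertical thickness × cos δ = 130 × cos 16.49° = 124.7 ft.

124.7 ft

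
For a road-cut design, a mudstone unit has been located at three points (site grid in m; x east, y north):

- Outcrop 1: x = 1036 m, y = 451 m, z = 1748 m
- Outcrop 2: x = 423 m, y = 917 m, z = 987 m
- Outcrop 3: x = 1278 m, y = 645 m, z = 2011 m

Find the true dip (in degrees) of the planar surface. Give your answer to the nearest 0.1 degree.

49.5°

Let the plane be z = a·x + b·y + c.
Outcrop 2−Outcrop 1: −613a + 466b = −761;  Outcrop 3−Outcrop 1: 242a + 194b = 263.
Solving gives a = 1.16616, b = −0.09902.
Gradient magnitude |∇z| = √(a² + b²) = √(1.35993 + 0.00981) = 1.17036.
True dip = arctan(1.17036) = 49.5°, dipping toward W (azimuth ≈ 275°).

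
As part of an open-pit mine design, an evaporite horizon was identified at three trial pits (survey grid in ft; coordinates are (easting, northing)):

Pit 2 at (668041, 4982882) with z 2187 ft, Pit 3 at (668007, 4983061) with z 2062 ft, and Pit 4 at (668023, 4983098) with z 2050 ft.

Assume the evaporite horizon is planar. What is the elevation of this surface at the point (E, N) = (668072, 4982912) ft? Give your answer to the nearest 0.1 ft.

Let the plane be z = a·E + b·N + c.
Pit 3−Pit 2: −34a + 179b = −125;  Pit 4−Pit 2: −18a + 216b = −137.
Solving gives a = 0.600921883, b = −0.584182436.
Then c = 2187 − a·668041 − b·4982882 = 2511658.69.
At (668072, 4982912): z = 401459.1 − 2910929.7 + 2511658.69 = 2188.1 ft.

2188.1 ft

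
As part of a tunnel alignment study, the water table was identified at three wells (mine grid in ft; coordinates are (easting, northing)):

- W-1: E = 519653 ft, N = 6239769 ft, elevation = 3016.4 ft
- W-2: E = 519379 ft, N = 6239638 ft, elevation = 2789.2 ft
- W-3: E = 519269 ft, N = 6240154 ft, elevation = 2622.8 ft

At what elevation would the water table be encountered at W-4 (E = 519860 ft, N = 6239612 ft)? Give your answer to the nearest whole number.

Two edge vectors: W-1→W-2 = (-274, -131, -227.2), W-1→W-3 = (-384, 385, -393.6).
Normal n = (W-1→W-2) × (W-1→W-3) = (139033.6, -20601.6, -155794).
So ∂z/∂E = −n_x/n_z = 0.89241948 and ∂z/∂N = −n_y/n_z = −0.13223616.
Intercept c from W-1: 3016.4 − 463748.46 + 825123.08 = 364391.02.
At (519860, 6239612): z = 463933.2 − 825102.3 + 364391.02 = 3221.9 ft.

3222 ft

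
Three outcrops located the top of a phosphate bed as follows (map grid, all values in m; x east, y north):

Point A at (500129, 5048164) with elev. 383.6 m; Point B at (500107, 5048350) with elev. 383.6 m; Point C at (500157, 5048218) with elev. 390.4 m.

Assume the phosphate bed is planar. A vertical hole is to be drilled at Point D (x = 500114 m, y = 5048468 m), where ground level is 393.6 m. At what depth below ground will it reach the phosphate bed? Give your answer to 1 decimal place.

Let the plane be z = a·x + b·y + c.
Point B−Point A: −22a + 186b = 0;  Point C−Point A: 28a + 54b = 6.8.
Solving gives a = 0.197748593, b = 0.023389619.
Then c = 383.6 − a·500129 − b·5048164 = −216590.84.
At (500114, 5048468): z_contact = 98896.84 + 118081.74 − 216590.84 = 387.74 m.
Depth below ground = 393.6 − 387.74 = 5.9 m.

5.9 m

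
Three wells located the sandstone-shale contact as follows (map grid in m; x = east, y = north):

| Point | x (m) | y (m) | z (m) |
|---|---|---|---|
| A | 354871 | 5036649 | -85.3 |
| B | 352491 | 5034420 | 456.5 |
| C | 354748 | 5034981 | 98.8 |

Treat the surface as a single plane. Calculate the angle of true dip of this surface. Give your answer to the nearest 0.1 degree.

Let the plane be z = a·x + b·y + c.
B−A: −2380a − 2229b = 541.8;  C−A: −123a − 1668b = 184.1.
Solving gives a = −0.13350, b = −0.10053.
Gradient magnitude |∇z| = √(a² + b²) = √(0.01782 + 0.01011) = 0.16711.
True dip = arctan(0.16711) = 9.5°, dipping toward NE (azimuth ≈ 053°).

9.5°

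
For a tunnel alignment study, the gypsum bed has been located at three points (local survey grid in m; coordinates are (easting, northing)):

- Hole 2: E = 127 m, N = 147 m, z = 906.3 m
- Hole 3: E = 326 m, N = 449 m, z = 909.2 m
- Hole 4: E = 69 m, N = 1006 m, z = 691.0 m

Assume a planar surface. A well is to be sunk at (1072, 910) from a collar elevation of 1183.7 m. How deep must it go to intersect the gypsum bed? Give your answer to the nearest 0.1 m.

111.7 m

Two edge vectors: Hole 2→Hole 3 = (199, 302, 2.9), Hole 2→Hole 4 = (-58, 859, -215.3).
Normal n = (Hole 2→Hole 3) × (Hole 2→Hole 4) = (-67511.7, 42676.5, 188457).
So ∂z/∂E = −n_x/n_z = 0.358234 and ∂z/∂N = −n_y/n_z = −0.226452.
Intercept c from Hole 2: 906.3 − 45.50 + 33.29 = 894.09.
At (1072, 910): z_contact = 384.03 − 206.07 + 894.09 = 1072.05 m.
Depth below ground = 1183.7 − 1072.05 = 111.7 m.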